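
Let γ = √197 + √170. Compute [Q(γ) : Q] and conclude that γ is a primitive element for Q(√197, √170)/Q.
[Q(γ) : Q] = 4 (equivalently, Q(γ) = Q(√197, √170))

Obviously Q(γ) ⊆ Q(√197, √170), and [Q(√197, √170):Q] = 4 (since 197, 170 are distinct squarefree integers > 1 with 33490 not a perfect square). To show equality we compute the minimal polynomial of γ. From γ = √197 + √170: γ^2 = 197 + 2√(33490) + 170 = 367 + 2√(33490), so γ^2 - 367 = 2√(33490); squaring, (γ^2 - 367)^2 = 4·33490, i.e. γ^4 - 734γ^2 + 134689 - 133960 = 0, i.e. γ^4 - 734γ^2 + 729 = 0. So γ is a root of x^4 - 734x^2 + 729. This polynomial is irreducible over Q: it has no rational root (each ±√197 ± √170 is irrational), and any factorization into two quadratics over Q would force √(33490) ∈ Q (pairing opposite roots) or √197, √170 ∈ Q (other pairings), all impossible. Hence [Q(γ):Q] = 4 = [Q(√197, √170):Q], so Q(γ) = Q(√197, √170).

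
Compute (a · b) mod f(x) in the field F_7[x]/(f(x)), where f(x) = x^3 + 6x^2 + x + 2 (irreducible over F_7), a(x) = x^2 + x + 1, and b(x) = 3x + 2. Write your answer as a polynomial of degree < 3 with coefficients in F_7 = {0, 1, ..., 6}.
a · b ≡ x^2 + 2x + 3 (mod f(x))

Multiply in F_7[x]: a(x)·b(x) = (x^2 + x + 1)·(3x + 2) = 3x^3 + 5x^2 + 5x + 2. This has degree ≥ 3, so divide by f(x) over F_7: 3x^3 + 5x^2 + 5x + 2 = (3)·(x^3 + 6x^2 + x + 2) + (x^2 + 2x + 3). Hence a·b ≡ x^2 + 2x + 3 (mod f). (F_7[x]/(f) is a field with 7^3 = 343 elements since f is irreducible of degree 3.)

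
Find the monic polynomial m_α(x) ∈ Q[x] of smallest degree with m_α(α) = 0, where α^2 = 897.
m_α(x) = x^2 - 897

α satisfies α^2 - 897 = 0, so x^2 - 897 annihilates α. Since d = 897 is squarefree and ≠ 1, it is not a perfect square in Q, so x^2 - 897 has no rational root and is therefore irreducible over Q (a degree-2 polynomial over a field is irreducible iff it has no root). Hence m_α(x) = x^2 - 897.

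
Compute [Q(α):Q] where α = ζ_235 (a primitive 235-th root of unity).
[Q(α):Q] = 184

The minimal polynomial of ζ_235 over Q is the 235-th cyclotomic polynomial Φ_235(x), which is irreducible over Q and has degree φ(235) = 184. Hence [Q(α):Q] = φ(235) = 184.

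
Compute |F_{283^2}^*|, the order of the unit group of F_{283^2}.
|F_{283^2}^*| = 80088

F_{283^2} has 283^2 = 80089 elements; its multiplicative group consists of all nonzero elements, so |F_{283^2}^*| = 80089 - 1 = 80088. (It is cyclic since any finite subgroup of the multiplicative group of a field is cyclic.)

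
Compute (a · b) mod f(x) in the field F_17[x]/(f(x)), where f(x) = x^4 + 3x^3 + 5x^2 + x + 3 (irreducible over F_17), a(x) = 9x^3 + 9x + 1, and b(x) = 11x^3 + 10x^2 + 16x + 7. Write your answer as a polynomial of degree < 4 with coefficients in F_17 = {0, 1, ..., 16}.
a · b ≡ 10x^3 + 4x^2 + 8x + 5 (mod f(x))

Multiply in F_17[x]: a(x)·b(x) = (9x^3 + 9x + 1)·(11x^3 + 10x^2 + 16x + 7) = 14x^6 + 5x^5 + 5x^4 + 11x^3 + x^2 + 11x + 7. This has degree ≥ 4, so divide by f(x) over F_17: 14x^6 + 5x^5 + 5x^4 + 11x^3 + x^2 + 11x + 7 = (14x^2 + 14x + 12)·(x^4 + 3x^3 + 5x^2 + x + 3) + (10x^3 + 4x^2 + 8x + 5). Hence a·b ≡ 10x^3 + 4x^2 + 8x + 5 (mod f). (F_17[x]/(f) is a field with 17^4 = 83521 elements since f is irreducible of degree 4.)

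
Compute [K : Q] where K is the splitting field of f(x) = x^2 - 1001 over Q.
[K : Q] = 2

f(x) = x^2 - 1001 factors as (x - √1001)(x + √1001). The splitting field is K = Q(√1001). Since 1001 is squarefree and > 1, it is not a perfect square, so x^2 - 1001 is irreducible over Q and [Q(√1001) : Q] = 2. Hence [K : Q] = 2.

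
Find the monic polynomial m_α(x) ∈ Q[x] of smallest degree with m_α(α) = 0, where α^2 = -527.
m_α(x) = x^2 + 527

α satisfies α^2 + 527 = 0, so x^2 + 527 annihilates α. Since d = -527 is squarefree and ≠ 1, it is not a perfect square in Q, so x^2 + 527 has no rational root and is therefore irreducible over Q (a degree-2 polynomial over a field is irreducible iff it has no root). Hence m_α(x) = x^2 + 527.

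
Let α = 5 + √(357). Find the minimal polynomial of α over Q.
m_α(x) = x^2 - 10x - 332

From α - 5 = √(357), squaring gives (α - 5)^2 = 357, i.e. α^2 - 10α + 25 = 357, so α^2 - 10α - 332 = 0. The discriminant of x^2 - 10x - 332 is (-10)^2 - 4·(-332) = 100 + 1328 = 1428, and 4·(357) is not a perfect square in Q since 357 is squarefree and ≠ 1. Hence x^2 - 10x - 332 is irreducible over Q and is the minimal polynomial of α.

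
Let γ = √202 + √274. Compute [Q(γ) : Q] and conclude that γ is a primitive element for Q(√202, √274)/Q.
[Q(γ) : Q] = 4 (equivalently, Q(γ) = Q(√202, √274))

Obviously Q(γ) ⊆ Q(√202, √274), and [Q(√202, √274):Q] = 4 (since 202, 274 are distinct squarefree integers > 1 with 55348 not a perfect square). To show equality we compute the minimal polynomial of γ. From γ = √202 + √274: γ^2 = 202 + 2√(55348) + 274 = 476 + 2√(55348), so γ^2 - 476 = 2√(55348); squaring, (γ^2 - 476)^2 = 4·55348, i.e. γ^4 - 952γ^2 + 226576 - 221392 = 0, i.e. γ^4 - 952γ^2 + 5184 = 0. So γ is a root of x^4 - 952x^2 + 5184. This polynomial is irreducible over Q: it has no rational root (each ±√202 ± √274 is irrational), and any factorization into two quadratics over Q would force √(55348) ∈ Q (pairing opposite roots) or √202, √274 ∈ Q (other pairings), all impossible. Hence [Q(γ):Q] = 4 = [Q(√202, √274):Q], so Q(γ) = Q(√202, √274).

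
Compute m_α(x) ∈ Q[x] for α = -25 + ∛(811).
m_α(x) = x^3 + 75x^2 + 1875x + 14814

Set β = α + 25 = ∛(811), so β^3 = 811. Then (α + 25)^3 - 811 = 0, i.e. α is a root of g(x) = (x + 25)^3 - 811 = x^3 + 75x^2 + 1875x + 14814. Since g(x) = h(x + 25) where h(x) = x^3 - 811, and h is irreducible over Q (because 811 is not a perfect cube, so h has no rational root, and a monic cubic with no rational root is irreducible), g is also irreducible (irreducibility is preserved under the substitution x → x + 25). Hence m_α(x) = x^3 + 75x^2 + 1875x + 14814.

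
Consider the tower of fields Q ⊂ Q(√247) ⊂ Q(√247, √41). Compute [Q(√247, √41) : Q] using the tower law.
[Q(√247, √41) : Q] = 4

[Q(√247):Q] = 2 (min poly x^2 - 247, irreducible since 247 is squarefree > 1). For the top step, suppose √41 ∈ Q(√247), say √41 = c + d√247 with c, d ∈ Q. Squaring: 41 = c^2 + 247d^2 + 2cd√247. Since √247 ∉ Q this forces 2cd = 0. If d = 0 then √41 = c ∈ Q, contradicting 41 squarefree > 1. If c = 0 then 41 = 247d^2, so 247·41 = (247d)^2 is a perfect square in Q — but 247·41 = 10127 is not a perfect square (since 247 and 41 are distinct squarefree integers). Contradiction. Hence √41 ∉ Q(√247), so x^2 - 41 stays irreducible over Q(√247) and [Q(√247, √41) : Q(√247)] = 2. By the tower law, [Q(√247, √41) : Q] = 2 · 2 = 4.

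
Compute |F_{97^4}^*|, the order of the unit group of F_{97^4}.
|F_{97^4}^*| = 88529280

F_{97^4} has 97^4 = 88529281 elements; its multiplicative group consists of all nonzero elements, so |F_{97^4}^*| = 88529281 - 1 = 88529280. (It is cyclic since any finite subgroup of the multiplicative group of a field is cyclic.)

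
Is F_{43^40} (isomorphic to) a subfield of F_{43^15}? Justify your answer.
No: F_{43^40} is not a subfield of F_{43^15}

F_{p^m} embeds in F_{p^n} iff m | n. Here 40 ∤ 15 (since 15 = 0·40 + 15 with remainder 15 ≠ 0), so F_{43^40} is not a subfield of F_{43^15}. Equivalently: if it were, the tower law would give 40 = [F_{43^40}:F_43] dividing [F_{43^15}:F_43] = 15, contradiction.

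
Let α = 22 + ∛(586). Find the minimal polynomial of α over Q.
m_α(x) = x^3 - 66x^2 + 1452x - 11234

Set β = α - 22 = ∛(586), so β^3 = 586. Then (α - 22)^3 - 586 = 0, i.e. α is a root of g(x) = (x - 22)^3 - 586 = x^3 - 66x^2 + 1452x - 11234. Since g(x) = h(x - 22) where h(x) = x^3 - 586, and h is irreducible over Q (because 586 is not a perfect cube, so h has no rational root, and a monic cubic with no rational root is irreducible), g is also irreducible (irreducibility is preserved under the substitution x → x - 22). Hence m_α(x) = x^3 - 66x^2 + 1452x - 11234.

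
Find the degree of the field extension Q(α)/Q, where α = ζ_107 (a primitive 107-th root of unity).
[Q(α):Q] = 106

The minimal polynomial of ζ_107 over Q is the 107-th cyclotomic polynomial Φ_107(x), which is irreducible over Q and has degree φ(107) = 106. Hence [Q(α):Q] = φ(107) = 106.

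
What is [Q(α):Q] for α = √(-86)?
[Q(α):Q] = 2

[Q(α):Q] equals the degree of the minimal polynomial of α. Here α^2 = -86 and x^2 + 86 is irreducible (d = -86 is squarefree, ≠ 1, hence not a square), so deg(m_α) = 2. Thus [Q(α):Q] = 2.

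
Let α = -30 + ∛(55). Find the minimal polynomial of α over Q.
m_α(x) = x^3 + 90x^2 + 2700x + 26945

Set β = α + 30 = ∛(55), so β^3 = 55. Then (α + 30)^3 - 55 = 0, i.e. α is a root of g(x) = (x + 30)^3 - 55 = x^3 + 90x^2 + 2700x + 26945. Since g(x) = h(x + 30) where h(x) = x^3 - 55, and h is irreducible over Q (because 55 is not a perfect cube, so h has no rational root, and a monic cubic with no rational root is irreducible), g is also irreducible (irreducibility is preserved under the substitution x → x + 30). Hence m_α(x) = x^3 + 90x^2 + 2700x + 26945.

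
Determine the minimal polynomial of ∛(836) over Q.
m_α(x) = x^3 - 836

α satisfies α^3 = 836, so x^3 - 836 annihilates α. By the rational root test, a rational root p/q (in lowest terms) of x^3 - 836 would satisfy p^3 = 836 q^3, forcing q = 1 and p^3 = 836; but 836 is not a perfect cube, contradiction. A monic cubic over Q with no rational root is irreducible (any nontrivial factorization would include a linear factor). Hence x^3 - 836 is the minimal polynomial of α, and in particular [Q(α):Q] = 3.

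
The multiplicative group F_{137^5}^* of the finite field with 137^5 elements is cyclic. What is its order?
|F_{137^5}^*| = 48261724456

F_{137^5} has 137^5 = 48261724457 elements; its multiplicative group consists of all nonzero elements, so |F_{137^5}^*| = 48261724457 - 1 = 48261724456. (It is cyclic since any finite subgroup of the multiplicative group of a field is cyclic.)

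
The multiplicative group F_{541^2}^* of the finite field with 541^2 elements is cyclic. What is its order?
|F_{541^2}^*| = 292680

F_{541^2} has 541^2 = 292681 elements; its multiplicative group consists of all nonzero elements, so |F_{541^2}^*| = 292681 - 1 = 292680. (It is cyclic since any finite subgroup of the multiplicative group of a field is cyclic.)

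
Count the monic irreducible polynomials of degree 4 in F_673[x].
There are 51286056528 monic irreducible polynomials of degree 4 over F_673

Each element of F_{673^4} that lies in no proper subfield is a root of exactly one monic irreducible of degree 4 over F_673, and each such polynomial has 4 distinct roots in F_{673^4}. By Möbius inversion the count is N_673(4) = (1/4) Σ_{d|4} μ(4/d) · 673^d = (1/4)(μ(4)·673^1 + μ(2)·673^2 + μ(1)·673^4) = 205144226112/4 = 51286056528.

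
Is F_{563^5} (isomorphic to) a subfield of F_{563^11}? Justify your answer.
No: F_{563^5} is not a subfield of F_{563^11}

F_{p^m} embeds in F_{p^n} iff m | n. Here 5 ∤ 11 (since 11 = 2·5 + 1 with remainder 1 ≠ 0), so F_{563^5} is not a subfield of F_{563^11}. Equivalently: if it were, the tower law would give 5 = [F_{563^5}:F_563] dividing [F_{563^11}:F_563] = 11, contradiction.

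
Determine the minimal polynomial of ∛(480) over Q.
m_α(x) = x^3 - 480

α satisfies α^3 = 480, so x^3 - 480 annihilates α. By the rational root test, a rational root p/q (in lowest terms) of x^3 - 480 would satisfy p^3 = 480 q^3, forcing q = 1 and p^3 = 480; but 480 is not a perfect cube, contradiction. A monic cubic over Q with no rational root is irreducible (any nontrivial factorization would include a linear factor). Hence x^3 - 480 is the minimal polynomial of α, and in particular [Q(α):Q] = 3.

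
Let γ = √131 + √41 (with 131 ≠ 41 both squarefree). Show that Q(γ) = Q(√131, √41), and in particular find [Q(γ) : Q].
[Q(γ) : Q] = 4 (equivalently, Q(γ) = Q(√131, √41))

Obviously Q(γ) ⊆ Q(√131, √41), and [Q(√131, √41):Q] = 4 (since 131, 41 are distinct squarefree integers > 1 with 5371 not a perfect square). To show equality we compute the minimal polynomial of γ. From γ = √131 + √41: γ^2 = 131 + 2√(5371) + 41 = 172 + 2√(5371), so γ^2 - 172 = 2√(5371); squaring, (γ^2 - 172)^2 = 4·5371, i.e. γ^4 - 344γ^2 + 29584 - 21484 = 0, i.e. γ^4 - 344γ^2 + 8100 = 0. So γ is a root of x^4 - 344x^2 + 8100. This polynomial is irreducible over Q: it has no rational root (each ±√131 ± √41 is irrational), and any factorization into two quadratics over Q would force √(5371) ∈ Q (pairing opposite roots) or √131, √41 ∈ Q (other pairings), all impossible. Hence [Q(γ):Q] = 4 = [Q(√131, √41):Q], so Q(γ) = Q(√131, √41).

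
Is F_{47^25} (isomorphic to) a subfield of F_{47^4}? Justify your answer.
No: F_{47^25} is not a subfield of F_{47^4}

F_{p^m} embeds in F_{p^n} iff m | n. Here 25 ∤ 4 (since 4 = 0·25 + 4 with remainder 4 ≠ 0), so F_{47^25} is not a subfield of F_{47^4}. Equivalently: if it were, the tower law would give 25 = [F_{47^25}:F_47] dividing [F_{47^4}:F_47] = 4, contradiction.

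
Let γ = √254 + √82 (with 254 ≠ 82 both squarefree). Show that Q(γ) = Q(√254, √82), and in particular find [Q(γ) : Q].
[Q(γ) : Q] = 4 (equivalently, Q(γ) = Q(√254, √82))

Obviously Q(γ) ⊆ Q(√254, √82), and [Q(√254, √82):Q] = 4 (since 254, 82 are distinct squarefree integers > 1 with 20828 not a perfect square). To show equality we compute the minimal polynomial of γ. From γ = √254 + √82: γ^2 = 254 + 2√(20828) + 82 = 336 + 2√(20828), so γ^2 - 336 = 2√(20828); squaring, (γ^2 - 336)^2 = 4·20828, i.e. γ^4 - 672γ^2 + 112896 - 83312 = 0, i.e. γ^4 - 672γ^2 + 29584 = 0. So γ is a root of x^4 - 672x^2 + 29584. This polynomial is irreducible over Q: it has no rational root (each ±√254 ± √82 is irrational), and any factorization into two quadratics over Q would force √(20828) ∈ Q (pairing opposite roots) or √254, √82 ∈ Q (other pairings), all impossible. Hence [Q(γ):Q] = 4 = [Q(√254, √82):Q], so Q(γ) = Q(√254, √82).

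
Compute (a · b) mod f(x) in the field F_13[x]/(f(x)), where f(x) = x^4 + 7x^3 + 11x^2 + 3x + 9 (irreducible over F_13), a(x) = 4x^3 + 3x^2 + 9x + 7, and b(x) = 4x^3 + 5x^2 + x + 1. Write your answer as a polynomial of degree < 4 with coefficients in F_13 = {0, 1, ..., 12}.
a · b ≡ 10x^3 + 7x^2 + 4x + 8 (mod f(x))

Multiply in F_13[x]: a(x)·b(x) = (4x^3 + 3x^2 + 9x + 7)·(4x^3 + 5x^2 + x + 1) = 3x^6 + 6x^5 + 3x^4 + 2x^3 + 8x^2 + 3x + 7. This has degree ≥ 4, so divide by f(x) over F_13: 3x^6 + 6x^5 + 3x^4 + 2x^3 + 8x^2 + 3x + 7 = (3x^2 + 11x + 10)·(x^4 + 7x^3 + 11x^2 + 3x + 9) + (10x^3 + 7x^2 + 4x + 8). Hence a·b ≡ 10x^3 + 7x^2 + 4x + 8 (mod f). (F_13[x]/(f) is a field with 13^4 = 28561 elements since f is irreducible of degree 4.)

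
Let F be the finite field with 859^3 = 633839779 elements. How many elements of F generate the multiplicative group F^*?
There are φ(633839778) = 177297120 primitive elements

F_q^* is cyclic of order q - 1 = 633839778. A cyclic group of order m has exactly φ(m) generators. Here m = 633839778 = 2 · 3^2 · 11 · 13 · 246247, so the number of primitive elements is φ(633839778) = 177297120.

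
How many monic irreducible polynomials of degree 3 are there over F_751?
There are 141188000 monic irreducible polynomials of degree 3 over F_751

Each element of F_{751^3} that lies in no proper subfield is a root of exactly one monic irreducible of degree 3 over F_751, and each such polynomial has 3 distinct roots in F_{751^3}. By Möbius inversion the count is N_751(3) = (1/3) Σ_{d|3} μ(3/d) · 751^d = (1/3)(μ(3)·751^1 + μ(1)·751^3) = 423564000/3 = 141188000.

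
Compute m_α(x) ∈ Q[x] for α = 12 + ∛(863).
m_α(x) = x^3 - 36x^2 + 432x - 2591

Set β = α - 12 = ∛(863), so β^3 = 863. Then (α - 12)^3 - 863 = 0, i.e. α is a root of g(x) = (x - 12)^3 - 863 = x^3 - 36x^2 + 432x - 2591. Since g(x) = h(x - 12) where h(x) = x^3 - 863, and h is irreducible over Q (because 863 is not a perfect cube, so h has no rational root, and a monic cubic with no rational root is irreducible), g is also irreducible (irreducibility is preserved under the substitution x → x - 12). Hence m_α(x) = x^3 - 36x^2 + 432x - 2591.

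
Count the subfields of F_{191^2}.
F_{191^2} has 2 subfields

The subfields of F_{p^n} are exactly the fields F_{p^d} for d | n (each is the fixed field of the unique index-d subgroup of Gal(F_{p^n}/F_p) ≅ Z/nZ). The divisors of n = 2 are {1, 2}, giving 2 subfields: F_{191^1}, F_{191^2}.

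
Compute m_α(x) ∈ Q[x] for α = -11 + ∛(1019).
m_α(x) = x^3 + 33x^2 + 363x + 312

Set β = α + 11 = ∛(1019), so β^3 = 1019. Then (α + 11)^3 - 1019 = 0, i.e. α is a root of g(x) = (x + 11)^3 - 1019 = x^3 + 33x^2 + 363x + 312. Since g(x) = h(x + 11) where h(x) = x^3 - 1019, and h is irreducible over Q (because 1019 is not a perfect cube, so h has no rational root, and a monic cubic with no rational root is irreducible), g is also irreducible (irreducibility is preserved under the substitution x → x + 11). Hence m_α(x) = x^3 + 33x^2 + 363x + 312.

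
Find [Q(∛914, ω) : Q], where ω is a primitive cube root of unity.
[Q(∛914, ω) : Q] = 6

[Q(∛914):Q] = 3 (min poly x^3 - 914, irreducible since 914 is not a perfect cube). [Q(ω):Q] = 2 (min poly x^2 + x + 1). Since Q(∛914) ⊂ R and ω ∉ R, we have ω ∉ Q(∛914), so x^2 + x + 1 remains irreducible over Q(∛914) and [Q(∛914, ω) : Q(∛914)] = 2. By the tower law, [Q(∛914, ω) : Q] = 3 · 2 = 6. (In fact Q(∛914, ω) is the splitting field of x^3 - 914 over Q.)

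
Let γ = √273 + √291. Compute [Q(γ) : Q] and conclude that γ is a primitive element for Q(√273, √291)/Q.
[Q(γ) : Q] = 4 (equivalently, Q(γ) = Q(√273, √291))

Obviously Q(γ) ⊆ Q(√273, √291), and [Q(√273, √291):Q] = 4 (since 273, 291 are distinct squarefree integers > 1 with 79443 not a perfect square). To show equality we compute the minimal polynomial of γ. From γ = √273 + √291: γ^2 = 273 + 2√(79443) + 291 = 564 + 2√(79443), so γ^2 - 564 = 2√(79443); squaring, (γ^2 - 564)^2 = 4·79443, i.e. γ^4 - 1128γ^2 + 318096 - 317772 = 0, i.e. γ^4 - 1128γ^2 + 324 = 0. So γ is a root of x^4 - 1128x^2 + 324. This polynomial is irreducible over Q: it has no rational root (each ±√273 ± √291 is irrational), and any factorization into two quadratics over Q would force √(79443) ∈ Q (pairing opposite roots) or √273, √291 ∈ Q (other pairings), all impossible. Hence [Q(γ):Q] = 4 = [Q(√273, √291):Q], so Q(γ) = Q(√273, √291).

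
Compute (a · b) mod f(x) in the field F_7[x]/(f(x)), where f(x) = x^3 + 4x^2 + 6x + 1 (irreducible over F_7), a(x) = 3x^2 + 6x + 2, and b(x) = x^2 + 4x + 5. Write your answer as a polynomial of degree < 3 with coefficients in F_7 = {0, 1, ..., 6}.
a · b ≡ 6x^2 + 6x + 4 (mod f(x))

Multiply in F_7[x]: a(x)·b(x) = (3x^2 + 6x + 2)·(x^2 + 4x + 5) = 3x^4 + 4x^3 + 6x^2 + 3x + 3. This has degree ≥ 3, so divide by f(x) over F_7: 3x^4 + 4x^3 + 6x^2 + 3x + 3 = (3x + 6)·(x^3 + 4x^2 + 6x + 1) + (6x^2 + 6x + 4). Hence a·b ≡ 6x^2 + 6x + 4 (mod f). (F_7[x]/(f) is a field with 7^3 = 343 elements since f is irreducible of degree 3.)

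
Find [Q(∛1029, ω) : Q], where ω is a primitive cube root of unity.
[Q(∛1029, ω) : Q] = 6

[Q(∛1029):Q] = 3 (min poly x^3 - 1029, irreducible since 1029 is not a perfect cube). [Q(ω):Q] = 2 (min poly x^2 + x + 1). Since Q(∛1029) ⊂ R and ω ∉ R, we have ω ∉ Q(∛1029), so x^2 + x + 1 remains irreducible over Q(∛1029) and [Q(∛1029, ω) : Q(∛1029)] = 2. By the tower law, [Q(∛1029, ω) : Q] = 3 · 2 = 6. (In fact Q(∛1029, ω) is the splitting field of x^3 - 1029 over Q.)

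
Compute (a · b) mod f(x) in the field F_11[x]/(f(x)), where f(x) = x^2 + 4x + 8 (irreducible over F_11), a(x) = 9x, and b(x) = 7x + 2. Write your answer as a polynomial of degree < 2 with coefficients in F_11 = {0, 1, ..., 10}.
a · b ≡ 8x + 2 (mod f(x))

Multiply in F_11[x]: a(x)·b(x) = (9x)·(7x + 2) = 8x^2 + 7x. This has degree ≥ 2, so divide by f(x) over F_11: 8x^2 + 7x = (8)·(x^2 + 4x + 8) + (8x + 2). Hence a·b ≡ 8x + 2 (mod f). (F_11[x]/(f) is a field with 11^2 = 121 elements since f is irreducible of degree 2.)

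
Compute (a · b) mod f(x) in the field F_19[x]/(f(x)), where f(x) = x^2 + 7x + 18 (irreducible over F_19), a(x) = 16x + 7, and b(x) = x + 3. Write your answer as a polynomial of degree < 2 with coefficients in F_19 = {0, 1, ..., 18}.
a · b ≡ 18 (mod f(x))

Multiply in F_19[x]: a(x)·b(x) = (16x + 7)·(x + 3) = 16x^2 + 17x + 2. This has degree ≥ 2, so divide by f(x) over F_19: 16x^2 + 17x + 2 = (16)·(x^2 + 7x + 18) + (18). Hence a·b ≡ 18 (mod f). (F_19[x]/(f) is a field with 19^2 = 361 elements since f is irreducible of degree 2.)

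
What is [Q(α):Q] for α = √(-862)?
[Q(α):Q] = 2

[Q(α):Q] equals the degree of the minimal polynomial of α. Here α^2 = -862 and x^2 + 862 is irreducible (d = -862 is squarefree, ≠ 1, hence not a square), so deg(m_α) = 2. Thus [Q(α):Q] = 2.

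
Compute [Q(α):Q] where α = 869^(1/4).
[Q(α):Q] = 4

α is a root of x^4 - 869. By Eisenstein's criterion at the prime p = 11 (which divides the constant term 869 but p^2 = 121 does not, since 869 is squarefree), x^4 - 869 is irreducible over Q. Hence [Q(α):Q] = 4.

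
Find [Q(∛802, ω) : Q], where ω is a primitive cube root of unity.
[Q(∛802, ω) : Q] = 6

[Q(∛802):Q] = 3 (min poly x^3 - 802, irreducible since 802 is not a perfect cube). [Q(ω):Q] = 2 (min poly x^2 + x + 1). Since Q(∛802) ⊂ R and ω ∉ R, we have ω ∉ Q(∛802), so x^2 + x + 1 remains irreducible over Q(∛802) and [Q(∛802, ω) : Q(∛802)] = 2. By the tower law, [Q(∛802, ω) : Q] = 3 · 2 = 6. (In fact Q(∛802, ω) is the splitting field of x^3 - 802 over Q.)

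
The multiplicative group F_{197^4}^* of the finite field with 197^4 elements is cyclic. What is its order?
|F_{197^4}^*| = 1506138480

F_{197^4} has 197^4 = 1506138481 elements; its multiplicative group consists of all nonzero elements, so |F_{197^4}^*| = 1506138481 - 1 = 1506138480. (It is cyclic since any finite subgroup of the multiplicative group of a field is cyclic.)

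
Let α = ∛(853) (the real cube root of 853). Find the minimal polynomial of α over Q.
m_α(x) = x^3 - 853

α satisfies α^3 = 853, so x^3 - 853 annihilates α. By the rational root test, a rational root p/q (in lowest terms) of x^3 - 853 would satisfy p^3 = 853 q^3, forcing q = 1 and p^3 = 853; but 853 is not a perfect cube, contradiction. A monic cubic over Q with no rational root is irreducible (any nontrivial factorization would include a linear factor). Hence x^3 - 853 is the minimal polynomial of α, and in particular [Q(α):Q] = 3.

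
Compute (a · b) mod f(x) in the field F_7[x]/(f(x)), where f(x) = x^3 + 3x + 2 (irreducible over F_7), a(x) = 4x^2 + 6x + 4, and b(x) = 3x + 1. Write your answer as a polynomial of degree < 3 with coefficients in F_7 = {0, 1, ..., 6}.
a · b ≡ x^2 + 3x + 1 (mod f(x))

Multiply in F_7[x]: a(x)·b(x) = (4x^2 + 6x + 4)·(3x + 1) = 5x^3 + x^2 + 4x + 4. This has degree ≥ 3, so divide by f(x) over F_7: 5x^3 + x^2 + 4x + 4 = (5)·(x^3 + 3x + 2) + (x^2 + 3x + 1). Hence a·b ≡ x^2 + 3x + 1 (mod f). (F_7[x]/(f) is a field with 7^3 = 343 elements since f is irreducible of degree 3.)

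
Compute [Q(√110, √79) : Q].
[Q(√110, √79) : Q] = 4

[Q(√110):Q] = 2 (min poly x^2 - 110, irreducible since 110 is squarefree > 1). For the top step, suppose √79 ∈ Q(√110), say √79 = c + d√110 with c, d ∈ Q. Squaring: 79 = c^2 + 110d^2 + 2cd√110. Since √110 ∉ Q this forces 2cd = 0. If d = 0 then √79 = c ∈ Q, contradicting 79 squarefree > 1. If c = 0 then 79 = 110d^2, so 110·79 = (110d)^2 is a perfect square in Q — but 110·79 = 8690 is not a perfect square (since 110 and 79 are distinct squarefree integers). Contradiction. Hence √79 ∉ Q(√110), so x^2 - 79 stays irreducible over Q(√110) and [Q(√110, √79) : Q(√110)] = 2. By the tower law, [Q(√110, √79) : Q] = 2 · 2 = 4.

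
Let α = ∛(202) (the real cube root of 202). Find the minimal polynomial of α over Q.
m_α(x) = x^3 - 202

α satisfies α^3 = 202, so x^3 - 202 annihilates α. By the rational root test, a rational root p/q (in lowest terms) of x^3 - 202 would satisfy p^3 = 202 q^3, forcing q = 1 and p^3 = 202; but 202 is not a perfect cube, contradiction. A monic cubic over Q with no rational root is irreducible (any nontrivial factorization would include a linear factor). Hence x^3 - 202 is the minimal polynomial of α, and in particular [Q(α):Q] = 3.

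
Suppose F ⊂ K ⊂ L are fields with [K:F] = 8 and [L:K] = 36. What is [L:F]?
[L:F] = 288

The tower law says that for any tower of field extensions F ⊂ K ⊂ L with finite degrees, [L:F] = [L:K] · [K:F]. Here this gives [L:F] = 36 · 8 = 288.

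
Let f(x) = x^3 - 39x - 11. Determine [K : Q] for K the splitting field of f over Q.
[K : Q] = 6

By the rational root test, any rational root of the monic integer polynomial f(x) = x^3 - 39x - 11 must be an integer dividing the constant term -11, i.e. one of ±{1, 11}. Evaluating: f(1) = -49, f(-1) = 27, f(11) = 891, f(-11) = -913; none is 0, so f has no rational root and is therefore irreducible over Q (a cubic with no linear factor over a field is irreducible). For an irreducible cubic, the Galois group is A_3 or S_3 according as the discriminant disc(f) = -4a^3 - 27b^2 = -4·(-39)^3 - 27·(-11)^2 = 234009 is or is not a square in Q. Here disc(f) = 234009 is not a perfect square in Q, so the Galois group of f over Q is not contained in A_3 and must be all of S_3. The splitting field has degree |S_3| = 6 over Q, so [K : Q] = 6.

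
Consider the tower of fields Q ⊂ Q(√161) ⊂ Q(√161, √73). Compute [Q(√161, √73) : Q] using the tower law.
[Q(√161, √73) : Q] = 4

[Q(√161):Q] = 2 (min poly x^2 - 161, irreducible since 161 is squarefree > 1). For the top step, suppose √73 ∈ Q(√161), say √73 = c + d√161 with c, d ∈ Q. Squaring: 73 = c^2 + 161d^2 + 2cd√161. Since √161 ∉ Q this forces 2cd = 0. If d = 0 then √73 = c ∈ Q, contradicting 73 squarefree > 1. If c = 0 then 73 = 161d^2, so 161·73 = (161d)^2 is a perfect square in Q — but 161·73 = 11753 is not a perfect square (since 161 and 73 are distinct squarefree integers). Contradiction. Hence √73 ∉ Q(√161), so x^2 - 73 stays irreducible over Q(√161) and [Q(√161, √73) : Q(√161)] = 2. By the tower law, [Q(√161, √73) : Q] = 2 · 2 = 4.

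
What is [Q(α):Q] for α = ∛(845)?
[Q(α):Q] = 3

The minimal polynomial of α is x^3 - 845, irreducible over Q since 845 is not a perfect cube (so x^3 - 845 has no rational root). Hence [Q(α):Q] = deg(m_α) = 3.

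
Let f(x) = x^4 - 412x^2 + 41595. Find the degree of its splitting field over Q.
[K : Q] = 4

Solving the quadratic in x^2: x^2 = (412 ± √(412^2 - 4·41595))/2 = (412 ± √3364)/2 = (412 ± 58)/2, giving x^2 = 177 or x^2 = 235. So f(x) = (x^2 - 177)(x^2 - 235) and the roots of f are ±√177, ±√235. Hence the splitting field is K = Q(√177, √235). Since 177 and 235 are distinct squarefree integers > 1, their product 41595 is not a perfect square, so √235 ∉ Q(√177). By the tower law [K:Q] = [Q(√177,√235):Q(√177)] · [Q(√177):Q] = 2 · 2 = 4.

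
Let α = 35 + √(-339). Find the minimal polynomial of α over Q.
m_α(x) = x^2 - 70x + 1564

From α - 35 = √(-339), squaring gives (α - 35)^2 = -339, i.e. α^2 - 70α + 1225 = -339, so α^2 - 70α + 1564 = 0. The discriminant of x^2 - 70x + 1564 is (-70)^2 - 4·(1564) = 4900 - 6256 = -1356, and 4·(-339) is not a perfect square in Q since -339 is squarefree and ≠ 1. Hence x^2 - 70x + 1564 is irreducible over Q and is the minimal polynomial of α.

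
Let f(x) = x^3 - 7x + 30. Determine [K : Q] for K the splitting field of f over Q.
[K : Q] = 6

By the rational root test, any rational root of the monic integer polynomial f(x) = x^3 - 7x + 30 must be an integer dividing the constant term 30, i.e. one of ±{1, 2, 3, 5, 6, 10, 15, 30}. Evaluating: f(1) = 24, f(-1) = 36, f(2) = 24, f(-2) = 36, f(3) = 36, f(-3) = 24, f(5) = 120, f(-5) = -60, f(6) = 204, f(-6) = -144, f(10) = 960, f(-10) = -900, f(15) = 3300, f(-15) = -3240, f(30) = 26820, f(-30) = -26760; none is 0, so f has no rational root and is therefore irreducible over Q (a cubic with no linear factor over a field is irreducible). For an irreducible cubic, the Galois group is A_3 or S_3 according as the discriminant disc(f) = -4a^3 - 27b^2 = -4·(-7)^3 - 27·(30)^2 = -22928 is or is not a square in Q. Here disc(f) = -22928 is not a perfect square in Q, so the Galois group of f over Q is not contained in A_3 and must be all of S_3. The splitting field has degree |S_3| = 6 over Q, so [K : Q] = 6.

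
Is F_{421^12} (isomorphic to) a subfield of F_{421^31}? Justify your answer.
No: F_{421^12} is not a subfield of F_{421^31}

F_{p^m} embeds in F_{p^n} iff m | n. Here 12 ∤ 31 (since 31 = 2·12 + 7 with remainder 7 ≠ 0), so F_{421^12} is not a subfield of F_{421^31}. Equivalently: if it were, the tower law would give 12 = [F_{421^12}:F_421] dividing [F_{421^31}:F_421] = 31, contradiction.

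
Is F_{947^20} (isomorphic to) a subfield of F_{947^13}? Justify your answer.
No: F_{947^20} is not a subfield of F_{947^13}

F_{p^m} embeds in F_{p^n} iff m | n. Here 20 ∤ 13 (since 13 = 0·20 + 13 with remainder 13 ≠ 0), so F_{947^20} is not a subfield of F_{947^13}. Equivalently: if it were, the tower law would give 20 = [F_{947^20}:F_947] dividing [F_{947^13}:F_947] = 13, contradiction.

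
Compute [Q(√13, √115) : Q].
[Q(√13, √115) : Q] = 4

[Q(√13):Q] = 2 (min poly x^2 - 13, irreducible since 13 is squarefree > 1). For the top step, suppose √115 ∈ Q(√13), say √115 = c + d√13 with c, d ∈ Q. Squaring: 115 = c^2 + 13d^2 + 2cd√13. Since √13 ∉ Q this forces 2cd = 0. If d = 0 then √115 = c ∈ Q, contradicting 115 squarefree > 1. If c = 0 then 115 = 13d^2, so 13·115 = (13d)^2 is a perfect square in Q — but 13·115 = 1495 is not a perfect square (since 13 and 115 are distinct squarefree integers). Contradiction. Hence √115 ∉ Q(√13), so x^2 - 115 stays irreducible over Q(√13) and [Q(√13, √115) : Q(√13)] = 2. By the tower law, [Q(√13, √115) : Q] = 2 · 2 = 4.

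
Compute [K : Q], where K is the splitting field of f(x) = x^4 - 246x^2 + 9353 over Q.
[K : Q] = 4

Solving the quadratic in x^2: x^2 = (246 ± √(246^2 - 4·9353))/2 = (246 ± √23104)/2 = (246 ± 152)/2, giving x^2 = 199 or x^2 = 47. So f(x) = (x^2 - 199)(x^2 - 47) and the roots of f are ±√199, ±√47. Hence the splitting field is K = Q(√199, √47). Since 199 and 47 are distinct squarefree integers > 1, their product 9353 is not a perfect square, so √47 ∉ Q(√199). By the tower law [K:Q] = [Q(√199,√47):Q(√199)] · [Q(√199):Q] = 2 · 2 = 4.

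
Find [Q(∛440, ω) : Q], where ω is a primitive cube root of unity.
[Q(∛440, ω) : Q] = 6

[Q(∛440):Q] = 3 (min poly x^3 - 440, irreducible since 440 is not a perfect cube). [Q(ω):Q] = 2 (min poly x^2 + x + 1). Since Q(∛440) ⊂ R and ω ∉ R, we have ω ∉ Q(∛440), so x^2 + x + 1 remains irreducible over Q(∛440) and [Q(∛440, ω) : Q(∛440)] = 2. By the tower law, [Q(∛440, ω) : Q] = 3 · 2 = 6. (In fact Q(∛440, ω) is the splitting field of x^3 - 440 over Q.)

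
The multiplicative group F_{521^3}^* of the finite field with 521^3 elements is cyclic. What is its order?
|F_{521^3}^*| = 141420760

F_{521^3} has 521^3 = 141420761 elements; its multiplicative group consists of all nonzero elements, so |F_{521^3}^*| = 141420761 - 1 = 141420760. (It is cyclic since any finite subgroup of the multiplicative group of a field is cyclic.)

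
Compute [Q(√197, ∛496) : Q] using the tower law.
[Q(√197, ∛496) : Q] = 6

Let L = Q(√197, ∛496). Since Q(√197) ⊂ L and [Q(√197):Q] = 2, the tower law gives 2 | [L:Q]. Likewise Q(∛496) ⊂ L with [Q(∛496):Q] = 3 (because 496 is not a perfect cube), so 3 | [L:Q]. As gcd(2,3) = 1, [L:Q] is divisible by 6. Conversely L is generated over Q by √197 and ∛496, so [L:Q] ≤ 2·3 = 6. Therefore [Q(√197, ∛496) : Q] = 6.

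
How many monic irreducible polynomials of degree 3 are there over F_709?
There are 118800040 monic irreducible polynomials of degree 3 over F_709

Each element of F_{709^3} that lies in no proper subfield is a root of exactly one monic irreducible of degree 3 over F_709, and each such polynomial has 3 distinct roots in F_{709^3}. By Möbius inversion the count is N_709(3) = (1/3) Σ_{d|3} μ(3/d) · 709^d = (1/3)(μ(3)·709^1 + μ(1)·709^3) = 356400120/3 = 118800040.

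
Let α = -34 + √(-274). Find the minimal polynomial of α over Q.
m_α(x) = x^2 + 68x + 1430

From α + 34 = √(-274), squaring gives (α + 34)^2 = -274, i.e. α^2 + 68α + 1156 = -274, so α^2 + 68α + 1430 = 0. The discriminant of x^2 + 68x + 1430 is (68)^2 - 4·(1430) = 4624 - 5720 = -1096, and 4·(-274) is not a perfect square in Q since -274 is squarefree and ≠ 1. Hence x^2 + 68x + 1430 is irreducible over Q and is the minimal polynomial of α.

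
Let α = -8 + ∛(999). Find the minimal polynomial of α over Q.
m_α(x) = x^3 + 24x^2 + 192x - 487

Set β = α + 8 = ∛(999), so β^3 = 999. Then (α + 8)^3 - 999 = 0, i.e. α is a root of g(x) = (x + 8)^3 - 999 = x^3 + 24x^2 + 192x - 487. Since g(x) = h(x + 8) where h(x) = x^3 - 999, and h is irreducible over Q (because 999 is not a perfect cube, so h has no rational root, and a monic cubic with no rational root is irreducible), g is also irreducible (irreducibility is preserved under the substitution x → x + 8). Hence m_α(x) = x^3 + 24x^2 + 192x - 487.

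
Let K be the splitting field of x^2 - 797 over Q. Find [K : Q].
[K : Q] = 2

f(x) = x^2 - 797 factors as (x - √797)(x + √797). The splitting field is K = Q(√797). Since 797 is squarefree and > 1, it is not a perfect square, so x^2 - 797 is irreducible over Q and [Q(√797) : Q] = 2. Hence [K : Q] = 2.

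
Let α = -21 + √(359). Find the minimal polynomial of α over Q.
m_α(x) = x^2 + 42x + 82

From α + 21 = √(359), squaring gives (α + 21)^2 = 359, i.e. α^2 + 42α + 441 = 359, so α^2 + 42α + 82 = 0. The discriminant of x^2 + 42x + 82 is (42)^2 - 4·(82) = 1764 - 328 = 1436, and 4·(359) is not a perfect square in Q since 359 is squarefree and ≠ 1. Hence x^2 + 42x + 82 is irreducible over Q and is the minimal polynomial of α.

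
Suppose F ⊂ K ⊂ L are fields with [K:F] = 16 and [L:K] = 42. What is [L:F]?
[L:F] = 672

The tower law says that for any tower of field extensions F ⊂ K ⊂ L with finite degrees, [L:F] = [L:K] · [K:F]. Here this gives [L:F] = 42 · 16 = 672.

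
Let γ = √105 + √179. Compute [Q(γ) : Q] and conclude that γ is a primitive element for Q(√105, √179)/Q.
[Q(γ) : Q] = 4 (equivalently, Q(γ) = Q(√105, √179))

Obviously Q(γ) ⊆ Q(√105, √179), and [Q(√105, √179):Q] = 4 (since 105, 179 are distinct squarefree integers > 1 with 18795 not a perfect square). To show equality we compute the minimal polynomial of γ. From γ = √105 + √179: γ^2 = 105 + 2√(18795) + 179 = 284 + 2√(18795), so γ^2 - 284 = 2√(18795); squaring, (γ^2 - 284)^2 = 4·18795, i.e. γ^4 - 568γ^2 + 80656 - 75180 = 0, i.e. γ^4 - 568γ^2 + 5476 = 0. So γ is a root of x^4 - 568x^2 + 5476. This polynomial is irreducible over Q: it has no rational root (each ±√105 ± √179 is irrational), and any factorization into two quadratics over Q would force √(18795) ∈ Q (pairing opposite roots) or √105, √179 ∈ Q (other pairings), all impossible. Hence [Q(γ):Q] = 4 = [Q(√105, √179):Q], so Q(γ) = Q(√105, √179).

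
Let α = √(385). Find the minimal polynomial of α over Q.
m_α(x) = x^2 - 385

α satisfies α^2 - 385 = 0, so x^2 - 385 annihilates α. Since d = 385 is squarefree and ≠ 1, it is not a perfect square in Q, so x^2 - 385 has no rational root and is therefore irreducible over Q (a degree-2 polynomial over a field is irreducible iff it has no root). Hence m_α(x) = x^2 - 385.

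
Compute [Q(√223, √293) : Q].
[Q(√223, √293) : Q] = 4

[Q(√223):Q] = 2 (min poly x^2 - 223, irreducible since 223 is squarefree > 1). For the top step, suppose √293 ∈ Q(√223), say √293 = c + d√223 with c, d ∈ Q. Squaring: 293 = c^2 + 223d^2 + 2cd√223. Since √223 ∉ Q this forces 2cd = 0. If d = 0 then √293 = c ∈ Q, contradicting 293 squarefree > 1. If c = 0 then 293 = 223d^2, so 223·293 = (223d)^2 is a perfect square in Q — but 223·293 = 65339 is not a perfect square (since 223 and 293 are distinct squarefree integers). Contradiction. Hence √293 ∉ Q(√223), so x^2 - 293 stays irreducible over Q(√223) and [Q(√223, √293) : Q(√223)] = 2. By the tower law, [Q(√223, √293) : Q] = 2 · 2 = 4.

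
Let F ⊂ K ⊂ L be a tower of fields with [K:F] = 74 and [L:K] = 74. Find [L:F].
[L:F] = 5476

The tower law says that for any tower of field extensions F ⊂ K ⊂ L with finite degrees, [L:F] = [L:K] · [K:F]. Here this gives [L:F] = 74 · 74 = 5476.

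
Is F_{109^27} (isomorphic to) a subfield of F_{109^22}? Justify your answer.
No: F_{109^27} is not a subfield of F_{109^22}

F_{p^m} embeds in F_{p^n} iff m | n. Here 27 ∤ 22 (since 22 = 0·27 + 22 with remainder 22 ≠ 0), so F_{109^27} is not a subfield of F_{109^22}. Equivalently: if it were, the tower law would give 27 = [F_{109^27}:F_109] dividing [F_{109^22}:F_109] = 22, contradiction.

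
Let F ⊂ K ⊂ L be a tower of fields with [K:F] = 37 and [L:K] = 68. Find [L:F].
[L:F] = 2516

The tower law says that for any tower of field extensions F ⊂ K ⊂ L with finite degrees, [L:F] = [L:K] · [K:F]. Here this gives [L:F] = 68 · 37 = 2516.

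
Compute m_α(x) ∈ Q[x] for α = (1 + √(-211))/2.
m_α(x) = x^2 - x + 53

From 2α - 1 = √(-211), squaring gives (2α - 1)^2 = -211, i.e. 4α^2 - 4α + 1 = -211, so α^2 - α + (1 + 211)/4 = 0. Since -211 ≡ 1 (mod 4), (1 + 211)/4 = 53 ∈ Z. The polynomial x^2 - x + 53 has discriminant 1 - 4·(53) = -211, which is not a perfect square in Q (d = -211 is squarefree and ≠ 1), so x^2 - x + 53 is irreducible over Q. It is the minimal polynomial of α.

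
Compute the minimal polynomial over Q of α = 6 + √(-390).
m_α(x) = x^2 - 12x + 426

From α - 6 = √(-390), squaring gives (α - 6)^2 = -390, i.e. α^2 - 12α + 36 = -390, so α^2 - 12α + 426 = 0. The discriminant of x^2 - 12x + 426 is (-12)^2 - 4·(426) = 144 - 1704 = -1560, and 4·(-390) is not a perfect square in Q since -390 is squarefree and ≠ 1. Hence x^2 - 12x + 426 is irreducible over Q and is the minimal polynomial of α.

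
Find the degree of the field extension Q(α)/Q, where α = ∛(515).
[Q(α):Q] = 3

The minimal polynomial of α is x^3 - 515, irreducible over Q since 515 is not a perfect cube (so x^3 - 515 has no rational root). Hence [Q(α):Q] = deg(m_α) = 3.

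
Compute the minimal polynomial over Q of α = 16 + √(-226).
m_α(x) = x^2 - 32x + 482

From α - 16 = √(-226), squaring gives (α - 16)^2 = -226, i.e. α^2 - 32α + 256 = -226, so α^2 - 32α + 482 = 0. The discriminant of x^2 - 32x + 482 is (-32)^2 - 4·(482) = 1024 - 1928 = -904, and 4·(-226) is not a perfect square in Q since -226 is squarefree and ≠ 1. Hence x^2 - 32x + 482 is irreducible over Q and is the minimal polynomial of α.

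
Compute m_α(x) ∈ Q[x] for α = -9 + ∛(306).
m_α(x) = x^3 + 27x^2 + 243x + 423

Set β = α + 9 = ∛(306), so β^3 = 306. Then (α + 9)^3 - 306 = 0, i.e. α is a root of g(x) = (x + 9)^3 - 306 = x^3 + 27x^2 + 243x + 423. Since g(x) = h(x + 9) where h(x) = x^3 - 306, and h is irreducible over Q (because 306 is not a perfect cube, so h has no rational root, and a monic cubic with no rational root is irreducible), g is also irreducible (irreducibility is preserved under the substitution x → x + 9). Hence m_α(x) = x^3 + 27x^2 + 243x + 423.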